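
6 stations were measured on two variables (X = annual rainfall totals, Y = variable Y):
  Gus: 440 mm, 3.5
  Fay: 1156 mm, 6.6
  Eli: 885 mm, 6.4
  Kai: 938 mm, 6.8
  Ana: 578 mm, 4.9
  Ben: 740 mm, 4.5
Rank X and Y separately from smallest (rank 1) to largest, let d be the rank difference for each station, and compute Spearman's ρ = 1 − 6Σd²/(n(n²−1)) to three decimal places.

Ranks of variable 1: 1, 6, 4, 5, 2, 3
Ranks of variable 2: 1, 5, 4, 6, 3, 2
d = r₁ − r₂: 0, 1, 0, -1, -1, 1
d²: 0, 1, 0, 1, 1, 1; Σd² = 4
ρ = 1 − 6·4/(6·35) = 1 − 24/210 = 0.886

0.886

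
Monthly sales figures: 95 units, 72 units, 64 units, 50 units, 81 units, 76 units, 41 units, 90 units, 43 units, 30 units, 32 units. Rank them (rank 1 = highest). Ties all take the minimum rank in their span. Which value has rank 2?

Sorted (descending): 95, 90, 81, 76, 72, 64, 50, 43, 41, 32, 30
No ties — each value takes its position as its rank.
Rank 2 → value 90.

90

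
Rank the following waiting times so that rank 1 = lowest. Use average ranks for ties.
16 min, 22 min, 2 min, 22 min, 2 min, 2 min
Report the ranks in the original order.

4, 5.5, 2, 5.5, 2, 2

Sorted (ascending): 2, 2, 2, 16, 22, 22
The 3 values of 2 occupy positions 1–3 → average rank 2.
The 2 values of 22 occupy positions 5–6 → average rank (5+6)/2 = 5.5.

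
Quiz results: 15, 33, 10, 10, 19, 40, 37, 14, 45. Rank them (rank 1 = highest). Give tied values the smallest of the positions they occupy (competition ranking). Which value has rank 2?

40

Sorted (descending): 45, 40, 37, 33, 19, 15, 14, 10, 10
The 2 values of 10 occupy positions 8–9 → each gets rank 8.
Rank 2 → value 40.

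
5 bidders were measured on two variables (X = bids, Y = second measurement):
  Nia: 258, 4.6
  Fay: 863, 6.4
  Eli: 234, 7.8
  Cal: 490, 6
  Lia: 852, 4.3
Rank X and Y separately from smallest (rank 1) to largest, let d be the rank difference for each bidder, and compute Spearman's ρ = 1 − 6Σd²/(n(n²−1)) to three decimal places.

Ranks of variable 1: 2, 5, 1, 3, 4
Ranks of variable 2: 2, 4, 5, 3, 1
d = r₁ − r₂: 0, 1, -4, 0, 3
d²: 0, 1, 16, 0, 9; Σd² = 26
ρ = 1 − 6·26/(5·24) = 1 − 156/120 = -0.300

-0.300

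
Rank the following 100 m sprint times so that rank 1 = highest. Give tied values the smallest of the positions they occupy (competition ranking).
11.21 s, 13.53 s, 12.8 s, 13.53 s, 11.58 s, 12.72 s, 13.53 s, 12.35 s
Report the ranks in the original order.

Sorted (descending): 13.53, 13.53, 13.53, 12.8, 12.72, 12.35, 11.58, 11.21
The 3 values of 13.53 occupy positions 1–3 → each gets rank 1.

8, 1, 4, 1, 7, 5, 1, 6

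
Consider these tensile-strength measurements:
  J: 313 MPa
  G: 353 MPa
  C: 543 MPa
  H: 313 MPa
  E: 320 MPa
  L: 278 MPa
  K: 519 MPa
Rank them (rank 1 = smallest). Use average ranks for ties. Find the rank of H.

Sorted (ascending): 278, 313, 313, 320, 353, 519, 543
The 2 values of 313 occupy positions 2–3 → average rank (2+3)/2 = 2.5.
H has value 313 MPa → rank 2.5.

2.5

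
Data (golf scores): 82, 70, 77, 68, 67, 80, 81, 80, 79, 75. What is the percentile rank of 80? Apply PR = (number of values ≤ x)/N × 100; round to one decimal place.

80.0

N = 10.
Strictly below 80: 6. Equal to 80: 2.
PR = 8/10 × 100 = 80.0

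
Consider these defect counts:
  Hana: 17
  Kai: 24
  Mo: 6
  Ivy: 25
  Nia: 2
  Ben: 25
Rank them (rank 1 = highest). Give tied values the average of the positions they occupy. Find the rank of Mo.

Sorted (descending): 25, 25, 24, 17, 6, 2
The 2 values of 25 occupy positions 1–2 → average rank (1+2)/2 = 1.5.
Mo has value 6 → rank 5.

5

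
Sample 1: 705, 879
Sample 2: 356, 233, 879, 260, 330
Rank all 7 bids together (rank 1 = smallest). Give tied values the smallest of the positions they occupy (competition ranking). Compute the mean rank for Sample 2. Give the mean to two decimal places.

Sorted (ascending): 233, 260, 330, 356, 705, 879, 879
The 2 values of 879 occupy positions 6–7 → each gets rank 6.
Sample 2 values → pooled ranks: 356→4, 233→1, 879→6, 260→2, 330→3
Mean rank = (4 + 1 + 6 + 2 + 3) / 5 = 3.20

3.20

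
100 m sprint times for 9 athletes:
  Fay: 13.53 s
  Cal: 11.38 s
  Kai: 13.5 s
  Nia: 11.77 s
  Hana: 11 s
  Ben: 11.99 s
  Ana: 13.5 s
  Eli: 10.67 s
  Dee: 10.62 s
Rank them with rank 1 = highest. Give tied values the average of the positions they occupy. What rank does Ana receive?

Sorted (descending): 13.53, 13.5, 13.5, 11.99, 11.77, 11.38, 11, 10.67, 10.62
The 2 values of 13.5 occupy positions 2–3 → average rank (2+3)/2 = 2.5.
Ana has value 13.5 s → rank 2.5.

2.5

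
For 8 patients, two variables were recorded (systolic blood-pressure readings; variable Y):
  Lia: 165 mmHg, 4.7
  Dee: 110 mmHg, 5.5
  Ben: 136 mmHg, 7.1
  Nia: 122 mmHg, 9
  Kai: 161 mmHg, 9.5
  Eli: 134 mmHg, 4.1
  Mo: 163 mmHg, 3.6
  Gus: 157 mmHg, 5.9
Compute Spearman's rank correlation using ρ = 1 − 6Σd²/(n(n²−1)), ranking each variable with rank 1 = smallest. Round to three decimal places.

Ranks of variable 1: 8, 1, 4, 2, 6, 3, 7, 5
Ranks of variable 2: 3, 4, 6, 7, 8, 2, 1, 5
d = r₁ − r₂: 5, -3, -2, -5, -2, 1, 6, 0
d²: 25, 9, 4, 25, 4, 1, 36, 0; Σd² = 104
ρ = 1 − 6·104/(8·63) = 1 − 624/504 = -0.238

-0.238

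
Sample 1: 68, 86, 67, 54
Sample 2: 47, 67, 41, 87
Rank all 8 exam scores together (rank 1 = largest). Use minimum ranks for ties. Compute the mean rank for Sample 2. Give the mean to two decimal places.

Sorted (descending): 87, 86, 68, 67, 67, 54, 47, 41
The 2 values of 67 occupy positions 4–5 → each gets rank 4.
Sample 2 values → pooled ranks: 47→7, 67→4, 41→8, 87→1
Mean rank = (7 + 4 + 8 + 1) / 4 = 5.00

5.00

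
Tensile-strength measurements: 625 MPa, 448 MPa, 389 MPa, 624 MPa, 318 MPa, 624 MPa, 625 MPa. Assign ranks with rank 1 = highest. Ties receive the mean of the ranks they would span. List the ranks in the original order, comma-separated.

Sorted (descending): 625, 625, 624, 624, 448, 389, 318
The 2 values of 625 occupy positions 1–2 → average rank (1+2)/2 = 1.5.
The 2 values of 624 occupy positions 3–4 → average rank (3+4)/2 = 3.5.

1.5, 5, 6, 3.5, 7, 3.5, 1.5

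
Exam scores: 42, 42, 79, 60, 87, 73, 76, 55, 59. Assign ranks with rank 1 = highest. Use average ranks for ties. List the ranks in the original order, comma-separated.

8.5, 8.5, 2, 5, 1, 4, 3, 7, 6

Sorted (descending): 87, 79, 76, 73, 60, 59, 55, 42, 42
The 2 values of 42 occupy positions 8–9 → average rank (8+9)/2 = 8.5.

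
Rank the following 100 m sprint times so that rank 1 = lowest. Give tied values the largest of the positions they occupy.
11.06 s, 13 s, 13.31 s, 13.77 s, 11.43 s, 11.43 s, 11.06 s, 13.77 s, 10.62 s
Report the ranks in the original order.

Sorted (ascending): 10.62, 11.06, 11.06, 11.43, 11.43, 13, 13.31, 13.77, 13.77
The 2 values of 11.06 occupy positions 2–3 → each gets rank 3.
The 2 values of 11.43 occupy positions 4–5 → each gets rank 5.
The 2 values of 13.77 occupy positions 8–9 → each gets rank 9.

3, 6, 7, 9, 5, 5, 3, 9, 1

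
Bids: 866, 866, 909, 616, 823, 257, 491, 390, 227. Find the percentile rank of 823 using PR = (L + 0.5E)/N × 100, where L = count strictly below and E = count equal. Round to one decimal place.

61.1

N = 9.
Strictly below 823: 5. Equal to 823: 1.
PR = (5 + 0.5·1)/9 × 100 = 61.1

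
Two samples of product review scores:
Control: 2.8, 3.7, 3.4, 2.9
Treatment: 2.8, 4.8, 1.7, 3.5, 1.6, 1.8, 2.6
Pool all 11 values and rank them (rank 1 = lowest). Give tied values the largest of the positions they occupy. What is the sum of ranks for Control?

Sorted (ascending): 1.6, 1.7, 1.8, 2.6, 2.8, 2.8, 2.9, 3.4, 3.5, 3.7, 4.8
The 2 values of 2.8 occupy positions 5–6 → each gets rank 6.
Control values → pooled ranks: 2.8→6, 3.7→10, 3.4→8, 2.9→7
Rank sum = 6 + 10 + 8 + 7 = 31

31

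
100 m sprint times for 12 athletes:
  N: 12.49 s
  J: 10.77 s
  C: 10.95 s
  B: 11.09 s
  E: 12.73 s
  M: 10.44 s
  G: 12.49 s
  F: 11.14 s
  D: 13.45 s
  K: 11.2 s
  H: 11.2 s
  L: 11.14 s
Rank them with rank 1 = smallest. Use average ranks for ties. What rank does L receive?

5.5

Sorted (ascending): 10.44, 10.77, 10.95, 11.09, 11.14, 11.14, 11.2, 11.2, 12.49, 12.49, 12.73, 13.45
The 2 values of 11.14 occupy positions 5–6 → average rank (5+6)/2 = 5.5.
The 2 values of 11.2 occupy positions 7–8 → average rank (7+8)/2 = 7.5.
The 2 values of 12.49 occupy positions 9–10 → average rank (9+10)/2 = 9.5.
L has value 11.14 s → rank 5.5.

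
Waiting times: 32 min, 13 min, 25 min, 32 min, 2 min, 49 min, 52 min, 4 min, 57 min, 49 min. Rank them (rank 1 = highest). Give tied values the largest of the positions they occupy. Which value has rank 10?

Sorted (descending): 57, 52, 49, 49, 32, 32, 25, 13, 4, 2
The 2 values of 49 occupy positions 3–4 → each gets rank 4.
The 2 values of 32 occupy positions 5–6 → each gets rank 6.
Rank 10 → value 2.

2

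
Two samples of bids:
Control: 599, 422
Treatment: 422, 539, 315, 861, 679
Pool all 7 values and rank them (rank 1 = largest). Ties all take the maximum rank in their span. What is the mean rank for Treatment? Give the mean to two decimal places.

4.00

Sorted (descending): 861, 679, 599, 539, 422, 422, 315
The 2 values of 422 occupy positions 5–6 → each gets rank 6.
Treatment values → pooled ranks: 422→6, 539→4, 315→7, 861→1, 679→2
Mean rank = (6 + 4 + 7 + 1 + 2) / 5 = 4.00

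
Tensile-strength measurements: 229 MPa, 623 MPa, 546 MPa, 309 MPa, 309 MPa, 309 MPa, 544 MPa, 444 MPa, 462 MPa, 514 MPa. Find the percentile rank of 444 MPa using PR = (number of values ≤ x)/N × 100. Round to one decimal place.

N = 10.
Strictly below 444: 4. Equal to 444: 1.
PR = 5/10 × 100 = 50.0

50.0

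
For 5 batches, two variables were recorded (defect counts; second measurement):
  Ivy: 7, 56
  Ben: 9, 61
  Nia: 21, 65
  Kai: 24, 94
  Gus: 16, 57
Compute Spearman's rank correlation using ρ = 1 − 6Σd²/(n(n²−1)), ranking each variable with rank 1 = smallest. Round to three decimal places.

0.900

Ranks of variable 1: 1, 2, 4, 5, 3
Ranks of variable 2: 1, 3, 4, 5, 2
d = r₁ − r₂: 0, -1, 0, 0, 1
d²: 0, 1, 0, 0, 1; Σd² = 2
ρ = 1 − 6·2/(5·24) = 1 − 12/120 = 0.900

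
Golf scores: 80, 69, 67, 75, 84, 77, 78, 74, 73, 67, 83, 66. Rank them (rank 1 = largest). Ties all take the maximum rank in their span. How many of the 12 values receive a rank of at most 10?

Sorted (descending): 84, 83, 80, 78, 77, 75, 74, 73, 69, 67, 67, 66
The 2 values of 67 occupy positions 10–11 → each gets rank 11.
Ranks ≤ 10: {1, 2, 3, 4, 5, 6, 7, 8, 9} → 9 values.

9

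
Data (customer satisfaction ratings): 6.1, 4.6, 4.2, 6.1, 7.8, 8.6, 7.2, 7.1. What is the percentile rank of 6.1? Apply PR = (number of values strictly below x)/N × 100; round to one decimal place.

25.0

N = 8.
Strictly below 6.1: 2. Equal to 6.1: 2.
PR = 2/8 × 100 = 25.0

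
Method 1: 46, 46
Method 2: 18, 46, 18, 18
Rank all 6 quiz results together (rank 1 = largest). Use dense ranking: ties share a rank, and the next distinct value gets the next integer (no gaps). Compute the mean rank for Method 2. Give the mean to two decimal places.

1.75

Sorted (descending): 46, 46, 46, 18, 18, 18
The 3 values of 46 share dense rank 1.
The 3 values of 18 share dense rank 2.
Method 2 values → pooled ranks: 18→2, 46→1, 18→2, 18→2
Mean rank = (2 + 1 + 2 + 2) / 4 = 1.75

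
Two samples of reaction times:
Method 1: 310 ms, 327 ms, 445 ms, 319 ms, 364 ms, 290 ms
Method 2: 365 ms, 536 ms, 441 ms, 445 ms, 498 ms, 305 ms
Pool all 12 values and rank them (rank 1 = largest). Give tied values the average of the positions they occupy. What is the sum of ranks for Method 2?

Sorted (descending): 536, 498, 445, 445, 441, 365, 364, 327, 319, 310, 305, 290
The 2 values of 445 occupy positions 3–4 → average rank (3+4)/2 = 3.5.
Method 2 values → pooled ranks: 365→6, 536→1, 441→5, 445→3.5, 498→2, 305→11
Rank sum = 6 + 1 + 5 + 3.5 + 2 + 11 = 28.5

28.5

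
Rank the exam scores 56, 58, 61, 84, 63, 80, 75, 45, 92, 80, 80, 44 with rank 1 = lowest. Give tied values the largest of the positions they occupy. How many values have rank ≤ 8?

Sorted (ascending): 44, 45, 56, 58, 61, 63, 75, 80, 80, 80, 84, 92
The 3 values of 80 occupy positions 8–10 → each gets rank 10.
Ranks ≤ 8: {1, 2, 3, 4, 5, 6, 7} → 7 values.

7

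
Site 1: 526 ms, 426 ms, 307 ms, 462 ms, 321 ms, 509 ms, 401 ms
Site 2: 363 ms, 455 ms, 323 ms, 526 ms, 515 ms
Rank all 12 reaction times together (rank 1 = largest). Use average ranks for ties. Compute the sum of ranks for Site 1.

48.5

Sorted (descending): 526, 526, 515, 509, 462, 455, 426, 401, 363, 323, 321, 307
The 2 values of 526 occupy positions 1–2 → average rank (1+2)/2 = 1.5.
Site 1 values → pooled ranks: 526→1.5, 426→7, 307→12, 462→5, 321→11, 509→4, 401→8
Rank sum = 1.5 + 7 + 12 + 5 + 11 + 4 + 8 = 48.5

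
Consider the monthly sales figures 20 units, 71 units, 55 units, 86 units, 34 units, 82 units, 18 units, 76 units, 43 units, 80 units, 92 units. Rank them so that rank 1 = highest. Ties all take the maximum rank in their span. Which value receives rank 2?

Sorted (descending): 92, 86, 82, 80, 76, 71, 55, 43, 34, 20, 18
No ties — each value takes its position as its rank.
Rank 2 → value 86.

86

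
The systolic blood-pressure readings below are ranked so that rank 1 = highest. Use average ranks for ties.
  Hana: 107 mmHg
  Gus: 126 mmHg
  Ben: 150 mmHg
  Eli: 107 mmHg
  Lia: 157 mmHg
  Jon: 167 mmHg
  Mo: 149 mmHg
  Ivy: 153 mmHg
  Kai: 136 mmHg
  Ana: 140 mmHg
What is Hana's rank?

9.5

Sorted (descending): 167, 157, 153, 150, 149, 140, 136, 126, 107, 107
The 2 values of 107 occupy positions 9–10 → average rank (9+10)/2 = 9.5.
Hana has value 107 mmHg → rank 9.5.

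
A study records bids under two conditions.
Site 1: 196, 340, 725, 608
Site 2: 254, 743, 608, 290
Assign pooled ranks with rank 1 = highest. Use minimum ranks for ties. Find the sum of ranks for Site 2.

17

Sorted (descending): 743, 725, 608, 608, 340, 290, 254, 196
The 2 values of 608 occupy positions 3–4 → each gets rank 3.
Site 2 values → pooled ranks: 254→7, 743→1, 608→3, 290→6
Rank sum = 7 + 1 + 3 + 6 = 17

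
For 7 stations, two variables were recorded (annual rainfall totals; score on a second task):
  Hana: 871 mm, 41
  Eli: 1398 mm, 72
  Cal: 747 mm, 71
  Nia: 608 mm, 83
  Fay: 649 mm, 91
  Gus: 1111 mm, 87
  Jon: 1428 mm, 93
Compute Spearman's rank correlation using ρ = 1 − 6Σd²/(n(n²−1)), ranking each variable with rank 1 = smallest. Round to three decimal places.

Ranks of variable 1: 4, 6, 3, 1, 2, 5, 7
Ranks of variable 2: 1, 3, 2, 4, 6, 5, 7
d = r₁ − r₂: 3, 3, 1, -3, -4, 0, 0
d²: 9, 9, 1, 9, 16, 0, 0; Σd² = 44
ρ = 1 − 6·44/(7·48) = 1 − 264/336 = 0.214

0.214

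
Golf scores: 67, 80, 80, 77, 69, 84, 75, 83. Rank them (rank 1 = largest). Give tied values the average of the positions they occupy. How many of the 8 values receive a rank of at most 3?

2

Sorted (descending): 84, 83, 80, 80, 77, 75, 69, 67
The 2 values of 80 occupy positions 3–4 → average rank (3+4)/2 = 3.5.
Ranks ≤ 3: {1, 2} → 2 values.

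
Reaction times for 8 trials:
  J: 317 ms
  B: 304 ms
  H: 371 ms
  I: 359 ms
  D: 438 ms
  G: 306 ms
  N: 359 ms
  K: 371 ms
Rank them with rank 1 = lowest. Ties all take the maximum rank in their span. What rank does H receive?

Sorted (ascending): 304, 306, 317, 359, 359, 371, 371, 438
The 2 values of 359 occupy positions 4–5 → each gets rank 5.
The 2 values of 371 occupy positions 6–7 → each gets rank 7.
H has value 371 ms → rank 7.

7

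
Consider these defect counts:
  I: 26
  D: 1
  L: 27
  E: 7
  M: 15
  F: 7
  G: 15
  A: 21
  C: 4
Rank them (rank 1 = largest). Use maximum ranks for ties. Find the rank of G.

Sorted (descending): 27, 26, 21, 15, 15, 7, 7, 4, 1
The 2 values of 15 occupy positions 4–5 → each gets rank 5.
The 2 values of 7 occupy positions 6–7 → each gets rank 7.
G has value 15 → rank 5.

5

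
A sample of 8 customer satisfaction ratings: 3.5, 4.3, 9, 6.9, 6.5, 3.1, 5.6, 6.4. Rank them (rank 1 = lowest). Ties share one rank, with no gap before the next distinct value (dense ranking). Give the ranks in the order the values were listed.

Sorted (ascending): 3.1, 3.5, 4.3, 5.6, 6.4, 6.5, 6.9, 9
No ties — each value takes its position as its rank.

2, 3, 8, 7, 6, 1, 4, 5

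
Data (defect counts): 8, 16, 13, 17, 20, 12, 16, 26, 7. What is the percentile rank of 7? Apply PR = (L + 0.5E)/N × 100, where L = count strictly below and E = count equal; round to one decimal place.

N = 9.
Strictly below 7: 0. Equal to 7: 1.
PR = (0 + 0.5·1)/9 × 100 = 5.6

5.6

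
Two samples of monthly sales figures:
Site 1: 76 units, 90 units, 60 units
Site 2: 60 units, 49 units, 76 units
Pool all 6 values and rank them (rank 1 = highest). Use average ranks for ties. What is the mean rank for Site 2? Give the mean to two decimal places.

Sorted (descending): 90, 76, 76, 60, 60, 49
The 2 values of 76 occupy positions 2–3 → average rank (2+3)/2 = 2.5.
The 2 values of 60 occupy positions 4–5 → average rank (4+5)/2 = 4.5.
Site 2 values → pooled ranks: 60→4.5, 49→6, 76→2.5
Mean rank = (4.5 + 6 + 2.5) / 3 = 4.33

4.33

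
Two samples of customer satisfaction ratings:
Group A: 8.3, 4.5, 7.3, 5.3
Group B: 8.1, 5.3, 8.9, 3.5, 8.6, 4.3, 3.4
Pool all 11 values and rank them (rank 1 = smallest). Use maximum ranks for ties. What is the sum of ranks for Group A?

26

Sorted (ascending): 3.4, 3.5, 4.3, 4.5, 5.3, 5.3, 7.3, 8.1, 8.3, 8.6, 8.9
The 2 values of 5.3 occupy positions 5–6 → each gets rank 6.
Group A values → pooled ranks: 8.3→9, 4.5→4, 7.3→7, 5.3→6
Rank sum = 9 + 4 + 7 + 6 = 26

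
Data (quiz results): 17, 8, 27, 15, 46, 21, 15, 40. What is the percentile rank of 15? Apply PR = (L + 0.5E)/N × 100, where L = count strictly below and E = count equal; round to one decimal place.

N = 8.
Strictly below 15: 1. Equal to 15: 2.
PR = (1 + 0.5·2)/8 × 100 = 25.0

25.0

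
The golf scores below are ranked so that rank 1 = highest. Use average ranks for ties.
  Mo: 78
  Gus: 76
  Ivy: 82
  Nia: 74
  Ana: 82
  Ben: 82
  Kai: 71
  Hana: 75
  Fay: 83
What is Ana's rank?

Sorted (descending): 83, 82, 82, 82, 78, 76, 75, 74, 71
The 3 values of 82 occupy positions 2–4 → average rank 3.
Ana has value 82 → rank 3.

3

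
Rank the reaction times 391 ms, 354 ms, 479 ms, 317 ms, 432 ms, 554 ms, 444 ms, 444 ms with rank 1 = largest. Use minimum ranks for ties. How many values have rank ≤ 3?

4

Sorted (descending): 554, 479, 444, 444, 432, 391, 354, 317
The 2 values of 444 occupy positions 3–4 → each gets rank 3.
Ranks ≤ 3: {1, 2, 3, 3} → 4 values.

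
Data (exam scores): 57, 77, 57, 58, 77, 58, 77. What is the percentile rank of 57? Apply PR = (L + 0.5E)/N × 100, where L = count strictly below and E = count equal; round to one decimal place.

N = 7.
Strictly below 57: 0. Equal to 57: 2.
PR = (0 + 0.5·2)/7 × 100 = 14.3

14.3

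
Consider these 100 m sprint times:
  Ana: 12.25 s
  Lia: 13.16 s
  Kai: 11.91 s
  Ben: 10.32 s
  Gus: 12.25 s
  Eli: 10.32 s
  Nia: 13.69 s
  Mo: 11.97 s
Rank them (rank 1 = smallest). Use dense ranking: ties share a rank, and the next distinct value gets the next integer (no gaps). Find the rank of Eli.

1

Sorted (ascending): 10.32, 10.32, 11.91, 11.97, 12.25, 12.25, 13.16, 13.69
The 2 values of 10.32 share dense rank 1.
The 2 values of 12.25 share dense rank 4.
Remaining distinct values take the next consecutive integers.
Eli has value 10.32 s → rank 1.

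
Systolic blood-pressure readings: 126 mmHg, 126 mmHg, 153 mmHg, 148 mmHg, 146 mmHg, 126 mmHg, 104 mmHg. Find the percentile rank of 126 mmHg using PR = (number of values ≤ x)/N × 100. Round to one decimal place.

N = 7.
Strictly below 126: 1. Equal to 126: 3.
PR = 4/7 × 100 = 57.1

57.1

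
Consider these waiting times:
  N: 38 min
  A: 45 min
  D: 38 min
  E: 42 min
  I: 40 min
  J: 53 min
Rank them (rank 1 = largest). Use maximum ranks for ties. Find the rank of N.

6

Sorted (descending): 53, 45, 42, 40, 38, 38
The 2 values of 38 occupy positions 5–6 → each gets rank 6.
N has value 38 min → rank 6.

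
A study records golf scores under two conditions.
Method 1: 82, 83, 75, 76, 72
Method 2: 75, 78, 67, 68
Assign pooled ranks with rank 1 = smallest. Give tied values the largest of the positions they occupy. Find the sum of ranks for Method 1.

31

Sorted (ascending): 67, 68, 72, 75, 75, 76, 78, 82, 83
The 2 values of 75 occupy positions 4–5 → each gets rank 5.
Method 1 values → pooled ranks: 82→8, 83→9, 75→5, 76→6, 72→3
Rank sum = 8 + 9 + 5 + 6 + 3 = 31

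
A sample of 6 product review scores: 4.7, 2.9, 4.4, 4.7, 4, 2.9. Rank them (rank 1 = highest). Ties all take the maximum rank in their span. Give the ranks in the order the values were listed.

Sorted (descending): 4.7, 4.7, 4.4, 4, 2.9, 2.9
The 2 values of 4.7 occupy positions 1–2 → each gets rank 2.
The 2 values of 2.9 occupy positions 5–6 → each gets rank 6.

2, 6, 3, 2, 4, 6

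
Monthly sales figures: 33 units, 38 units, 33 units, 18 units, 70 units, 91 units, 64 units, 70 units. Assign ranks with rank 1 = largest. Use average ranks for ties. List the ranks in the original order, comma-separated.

Sorted (descending): 91, 70, 70, 64, 38, 33, 33, 18
The 2 values of 70 occupy positions 2–3 → average rank (2+3)/2 = 2.5.
The 2 values of 33 occupy positions 6–7 → average rank (6+7)/2 = 6.5.

6.5, 5, 6.5, 8, 2.5, 1, 4, 2.5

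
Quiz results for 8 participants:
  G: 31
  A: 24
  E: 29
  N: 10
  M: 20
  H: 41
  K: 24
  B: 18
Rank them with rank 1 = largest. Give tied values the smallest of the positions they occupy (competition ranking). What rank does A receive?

4

Sorted (descending): 41, 31, 29, 24, 24, 20, 18, 10
The 2 values of 24 occupy positions 4–5 → each gets rank 4.
A has value 24 → rank 4.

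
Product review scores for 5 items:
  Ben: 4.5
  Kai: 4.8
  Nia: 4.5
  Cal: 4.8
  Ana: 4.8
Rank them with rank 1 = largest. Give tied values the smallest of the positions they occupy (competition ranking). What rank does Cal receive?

1

Sorted (descending): 4.8, 4.8, 4.8, 4.5, 4.5
The 3 values of 4.8 occupy positions 1–3 → each gets rank 1.
The 2 values of 4.5 occupy positions 4–5 → each gets rank 4.
Cal has value 4.8 → rank 1.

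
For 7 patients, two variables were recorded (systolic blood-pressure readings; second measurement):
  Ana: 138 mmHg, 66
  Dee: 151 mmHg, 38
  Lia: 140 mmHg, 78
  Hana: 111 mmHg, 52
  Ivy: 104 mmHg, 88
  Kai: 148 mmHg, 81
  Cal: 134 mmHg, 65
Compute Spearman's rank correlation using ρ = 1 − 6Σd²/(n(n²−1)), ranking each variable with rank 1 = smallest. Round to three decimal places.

Ranks of variable 1: 4, 7, 5, 2, 1, 6, 3
Ranks of variable 2: 4, 1, 5, 2, 7, 6, 3
d = r₁ − r₂: 0, 6, 0, 0, -6, 0, 0
d²: 0, 36, 0, 0, 36, 0, 0; Σd² = 72
ρ = 1 − 6·72/(7·48) = 1 − 432/336 = -0.286

-0.286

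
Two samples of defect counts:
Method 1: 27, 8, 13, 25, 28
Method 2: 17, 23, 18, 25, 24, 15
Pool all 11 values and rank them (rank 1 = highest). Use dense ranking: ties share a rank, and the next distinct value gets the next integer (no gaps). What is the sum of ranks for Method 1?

25

Sorted (descending): 28, 27, 25, 25, 24, 23, 18, 17, 15, 13, 8
The 2 values of 25 share dense rank 3.
Remaining distinct values take the next consecutive integers.
Method 1 values → pooled ranks: 27→2, 8→10, 13→9, 25→3, 28→1
Rank sum = 2 + 10 + 9 + 3 + 1 = 25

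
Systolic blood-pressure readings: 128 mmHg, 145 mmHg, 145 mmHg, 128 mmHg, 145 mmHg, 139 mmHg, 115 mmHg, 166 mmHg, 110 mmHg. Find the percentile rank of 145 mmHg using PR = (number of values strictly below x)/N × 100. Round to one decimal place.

N = 9.
Strictly below 145: 5. Equal to 145: 3.
PR = 5/9 × 100 = 55.6

55.6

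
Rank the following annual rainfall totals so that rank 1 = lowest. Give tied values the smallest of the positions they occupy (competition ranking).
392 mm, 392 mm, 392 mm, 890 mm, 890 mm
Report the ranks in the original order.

1, 1, 1, 4, 4

Sorted (ascending): 392, 392, 392, 890, 890
The 3 values of 392 occupy positions 1–3 → each gets rank 1.
The 2 values of 890 occupy positions 4–5 → each gets rank 4.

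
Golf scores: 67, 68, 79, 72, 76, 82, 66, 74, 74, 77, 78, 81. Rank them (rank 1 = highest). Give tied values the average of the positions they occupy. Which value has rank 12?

Sorted (descending): 82, 81, 79, 78, 77, 76, 74, 74, 72, 68, 67, 66
The 2 values of 74 occupy positions 7–8 → average rank (7+8)/2 = 7.5.
Rank 12 → value 66.

66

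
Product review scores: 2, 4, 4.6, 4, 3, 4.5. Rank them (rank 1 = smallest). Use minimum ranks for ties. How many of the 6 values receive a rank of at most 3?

4

Sorted (ascending): 2, 3, 4, 4, 4.5, 4.6
The 2 values of 4 occupy positions 3–4 → each gets rank 3.
Ranks ≤ 3: {1, 2, 3, 3} → 4 values.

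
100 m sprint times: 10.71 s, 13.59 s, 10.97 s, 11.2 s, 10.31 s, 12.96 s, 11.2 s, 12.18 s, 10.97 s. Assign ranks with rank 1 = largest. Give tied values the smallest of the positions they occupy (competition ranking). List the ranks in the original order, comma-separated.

8, 1, 6, 4, 9, 2, 4, 3, 6

Sorted (descending): 13.59, 12.96, 12.18, 11.2, 11.2, 10.97, 10.97, 10.71, 10.31
The 2 values of 11.2 occupy positions 4–5 → each gets rank 4.
The 2 values of 10.97 occupy positions 6–7 → each gets rank 6.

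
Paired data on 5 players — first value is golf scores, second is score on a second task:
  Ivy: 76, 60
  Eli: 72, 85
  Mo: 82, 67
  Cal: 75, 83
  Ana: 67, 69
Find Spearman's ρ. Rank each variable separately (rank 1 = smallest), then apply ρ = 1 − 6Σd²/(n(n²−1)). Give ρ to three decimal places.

-0.600

Ranks of variable 1: 4, 2, 5, 3, 1
Ranks of variable 2: 1, 5, 2, 4, 3
d = r₁ − r₂: 3, -3, 3, -1, -2
d²: 9, 9, 9, 1, 4; Σd² = 32
ρ = 1 − 6·32/(5·24) = 1 − 192/120 = -0.600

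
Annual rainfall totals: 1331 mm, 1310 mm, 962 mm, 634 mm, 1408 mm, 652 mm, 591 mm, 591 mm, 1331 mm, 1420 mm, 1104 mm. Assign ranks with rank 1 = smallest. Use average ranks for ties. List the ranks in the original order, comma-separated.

8.5, 7, 5, 3, 10, 4, 1.5, 1.5, 8.5, 11, 6

Sorted (ascending): 591, 591, 634, 652, 962, 1104, 1310, 1331, 1331, 1408, 1420
The 2 values of 591 occupy positions 1–2 → average rank (1+2)/2 = 1.5.
The 2 values of 1331 occupy positions 8–9 → average rank (8+9)/2 = 8.5.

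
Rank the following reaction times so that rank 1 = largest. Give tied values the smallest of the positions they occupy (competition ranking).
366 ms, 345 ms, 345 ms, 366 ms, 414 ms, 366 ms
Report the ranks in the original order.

2, 5, 5, 2, 1, 2

Sorted (descending): 414, 366, 366, 366, 345, 345
The 3 values of 366 occupy positions 2–4 → each gets rank 2.
The 2 values of 345 occupy positions 5–6 → each gets rank 5.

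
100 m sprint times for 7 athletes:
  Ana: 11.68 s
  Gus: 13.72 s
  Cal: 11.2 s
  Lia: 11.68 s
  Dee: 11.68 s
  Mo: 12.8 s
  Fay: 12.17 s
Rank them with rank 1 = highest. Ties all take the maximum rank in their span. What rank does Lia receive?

6

Sorted (descending): 13.72, 12.8, 12.17, 11.68, 11.68, 11.68, 11.2
The 3 values of 11.68 occupy positions 4–6 → each gets rank 6.
Lia has value 11.68 s → rank 6.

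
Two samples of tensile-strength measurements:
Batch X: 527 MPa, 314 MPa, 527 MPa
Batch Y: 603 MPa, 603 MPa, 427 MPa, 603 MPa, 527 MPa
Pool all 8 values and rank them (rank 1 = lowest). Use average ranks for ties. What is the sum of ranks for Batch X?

9

Sorted (ascending): 314, 427, 527, 527, 527, 603, 603, 603
The 3 values of 527 occupy positions 3–5 → average rank 4.
The 3 values of 603 occupy positions 6–8 → average rank 7.
Batch X values → pooled ranks: 527→4, 314→1, 527→4
Rank sum = 4 + 1 + 4 = 9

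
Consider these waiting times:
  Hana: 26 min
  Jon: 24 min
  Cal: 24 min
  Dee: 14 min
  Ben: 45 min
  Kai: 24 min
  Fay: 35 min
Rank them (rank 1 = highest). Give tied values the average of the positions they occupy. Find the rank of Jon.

5

Sorted (descending): 45, 35, 26, 24, 24, 24, 14
The 3 values of 24 occupy positions 4–6 → average rank 5.
Jon has value 24 min → rank 5.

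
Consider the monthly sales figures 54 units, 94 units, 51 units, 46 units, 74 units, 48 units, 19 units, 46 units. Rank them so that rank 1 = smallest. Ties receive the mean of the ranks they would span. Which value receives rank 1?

19

Sorted (ascending): 19, 46, 46, 48, 51, 54, 74, 94
The 2 values of 46 occupy positions 2–3 → average rank (2+3)/2 = 2.5.
Rank 1 → value 19.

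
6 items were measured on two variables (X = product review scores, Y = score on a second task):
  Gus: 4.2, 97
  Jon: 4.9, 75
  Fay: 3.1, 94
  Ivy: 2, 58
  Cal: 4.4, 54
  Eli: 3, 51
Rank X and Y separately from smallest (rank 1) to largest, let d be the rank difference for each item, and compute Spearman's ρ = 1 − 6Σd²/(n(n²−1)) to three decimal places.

Ranks of variable 1: 4, 6, 3, 1, 5, 2
Ranks of variable 2: 6, 4, 5, 3, 2, 1
d = r₁ − r₂: -2, 2, -2, -2, 3, 1
d²: 4, 4, 4, 4, 9, 1; Σd² = 26
ρ = 1 − 6·26/(6·35) = 1 − 156/210 = 0.257

0.257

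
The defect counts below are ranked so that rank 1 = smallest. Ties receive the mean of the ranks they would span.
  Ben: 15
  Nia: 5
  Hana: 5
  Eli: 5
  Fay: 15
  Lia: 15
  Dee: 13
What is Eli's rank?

Sorted (ascending): 5, 5, 5, 13, 15, 15, 15
The 3 values of 5 occupy positions 1–3 → average rank 2.
The 3 values of 15 occupy positions 5–7 → average rank 6.
Eli has value 5 → rank 2.

2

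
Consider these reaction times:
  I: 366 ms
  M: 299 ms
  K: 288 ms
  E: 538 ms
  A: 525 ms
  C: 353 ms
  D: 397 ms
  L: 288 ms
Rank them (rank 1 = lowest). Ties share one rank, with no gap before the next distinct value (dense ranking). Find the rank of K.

Sorted (ascending): 288, 288, 299, 353, 366, 397, 525, 538
The 2 values of 288 share dense rank 1.
Remaining distinct values take the next consecutive integers.
K has value 288 ms → rank 1.

1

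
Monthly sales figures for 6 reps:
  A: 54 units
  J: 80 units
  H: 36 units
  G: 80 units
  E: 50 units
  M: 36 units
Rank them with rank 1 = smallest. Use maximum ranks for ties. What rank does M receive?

Sorted (ascending): 36, 36, 50, 54, 80, 80
The 2 values of 36 occupy positions 1–2 → each gets rank 2.
The 2 values of 80 occupy positions 5–6 → each gets rank 6.
M has value 36 units → rank 2.

2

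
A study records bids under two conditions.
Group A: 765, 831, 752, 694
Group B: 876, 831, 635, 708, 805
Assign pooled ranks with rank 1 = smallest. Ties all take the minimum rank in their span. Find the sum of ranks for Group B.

Sorted (ascending): 635, 694, 708, 752, 765, 805, 831, 831, 876
The 2 values of 831 occupy positions 7–8 → each gets rank 7.
Group B values → pooled ranks: 876→9, 831→7, 635→1, 708→3, 805→6
Rank sum = 9 + 7 + 1 + 3 + 6 = 26

26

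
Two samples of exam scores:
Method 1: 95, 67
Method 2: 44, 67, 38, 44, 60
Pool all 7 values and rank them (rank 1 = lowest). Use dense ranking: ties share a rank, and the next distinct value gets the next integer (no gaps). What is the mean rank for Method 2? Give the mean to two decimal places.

Sorted (ascending): 38, 44, 44, 60, 67, 67, 95
The 2 values of 44 share dense rank 2.
The 2 values of 67 share dense rank 4.
Remaining distinct values take the next consecutive integers.
Method 2 values → pooled ranks: 44→2, 67→4, 38→1, 44→2, 60→3
Mean rank = (2 + 4 + 1 + 2 + 3) / 5 = 2.40

2.40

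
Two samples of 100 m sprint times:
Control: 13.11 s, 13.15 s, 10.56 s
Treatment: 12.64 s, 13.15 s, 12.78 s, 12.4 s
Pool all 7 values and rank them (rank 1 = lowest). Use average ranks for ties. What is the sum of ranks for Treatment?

15.5

Sorted (ascending): 10.56, 12.4, 12.64, 12.78, 13.11, 13.15, 13.15
The 2 values of 13.15 occupy positions 6–7 → average rank (6+7)/2 = 6.5.
Treatment values → pooled ranks: 12.64→3, 13.15→6.5, 12.78→4, 12.4→2
Rank sum = 3 + 6.5 + 4 + 2 = 15.5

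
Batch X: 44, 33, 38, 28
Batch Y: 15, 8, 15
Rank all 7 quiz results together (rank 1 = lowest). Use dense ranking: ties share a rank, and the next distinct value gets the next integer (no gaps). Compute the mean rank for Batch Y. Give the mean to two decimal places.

Sorted (ascending): 8, 15, 15, 28, 33, 38, 44
The 2 values of 15 share dense rank 2.
Remaining distinct values take the next consecutive integers.
Batch Y values → pooled ranks: 15→2, 8→1, 15→2
Mean rank = (2 + 1 + 2) / 3 = 1.67

1.67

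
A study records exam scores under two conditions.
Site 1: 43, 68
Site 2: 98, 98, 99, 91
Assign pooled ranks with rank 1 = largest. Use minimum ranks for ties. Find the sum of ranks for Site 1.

Sorted (descending): 99, 98, 98, 91, 68, 43
The 2 values of 98 occupy positions 2–3 → each gets rank 2.
Site 1 values → pooled ranks: 43→6, 68→5
Rank sum = 6 + 5 = 11

11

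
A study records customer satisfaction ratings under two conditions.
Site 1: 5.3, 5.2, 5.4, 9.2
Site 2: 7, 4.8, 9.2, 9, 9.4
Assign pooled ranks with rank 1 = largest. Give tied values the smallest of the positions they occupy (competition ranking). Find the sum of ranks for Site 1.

Sorted (descending): 9.4, 9.2, 9.2, 9, 7, 5.4, 5.3, 5.2, 4.8
The 2 values of 9.2 occupy positions 2–3 → each gets rank 2.
Site 1 values → pooled ranks: 5.3→7, 5.2→8, 5.4→6, 9.2→2
Rank sum = 7 + 8 + 6 + 2 = 23

23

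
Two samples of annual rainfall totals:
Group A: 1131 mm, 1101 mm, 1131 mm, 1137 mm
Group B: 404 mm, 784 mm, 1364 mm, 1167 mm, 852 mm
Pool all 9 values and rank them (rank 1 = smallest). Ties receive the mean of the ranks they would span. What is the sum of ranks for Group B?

23

Sorted (ascending): 404, 784, 852, 1101, 1131, 1131, 1137, 1167, 1364
The 2 values of 1131 occupy positions 5–6 → average rank (5+6)/2 = 5.5.
Group B values → pooled ranks: 404→1, 784→2, 1364→9, 1167→8, 852→3
Rank sum = 1 + 2 + 9 + 8 + 3 = 23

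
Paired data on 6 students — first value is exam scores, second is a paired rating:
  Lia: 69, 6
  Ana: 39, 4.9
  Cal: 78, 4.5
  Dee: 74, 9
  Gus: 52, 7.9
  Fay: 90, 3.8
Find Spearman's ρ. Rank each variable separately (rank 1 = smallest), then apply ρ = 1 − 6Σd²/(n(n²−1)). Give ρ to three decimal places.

Ranks of variable 1: 3, 1, 5, 4, 2, 6
Ranks of variable 2: 4, 3, 2, 6, 5, 1
d = r₁ − r₂: -1, -2, 3, -2, -3, 5
d²: 1, 4, 9, 4, 9, 25; Σd² = 52
ρ = 1 − 6·52/(6·35) = 1 − 312/210 = -0.486

-0.486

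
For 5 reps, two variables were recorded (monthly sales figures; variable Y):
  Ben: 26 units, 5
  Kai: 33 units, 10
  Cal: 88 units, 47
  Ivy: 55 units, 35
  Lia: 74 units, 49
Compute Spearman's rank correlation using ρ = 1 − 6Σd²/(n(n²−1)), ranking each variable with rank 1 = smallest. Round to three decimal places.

0.900

Ranks of variable 1: 1, 2, 5, 3, 4
Ranks of variable 2: 1, 2, 4, 3, 5
d = r₁ − r₂: 0, 0, 1, 0, -1
d²: 0, 0, 1, 0, 1; Σd² = 2
ρ = 1 − 6·2/(5·24) = 1 − 12/120 = 0.900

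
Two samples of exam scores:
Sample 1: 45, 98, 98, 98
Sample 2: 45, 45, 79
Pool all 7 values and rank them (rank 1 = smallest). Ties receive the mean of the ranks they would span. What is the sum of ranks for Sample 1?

20

Sorted (ascending): 45, 45, 45, 79, 98, 98, 98
The 3 values of 45 occupy positions 1–3 → average rank 2.
The 3 values of 98 occupy positions 5–7 → average rank 6.
Sample 1 values → pooled ranks: 45→2, 98→6, 98→6, 98→6
Rank sum = 2 + 6 + 6 + 6 = 20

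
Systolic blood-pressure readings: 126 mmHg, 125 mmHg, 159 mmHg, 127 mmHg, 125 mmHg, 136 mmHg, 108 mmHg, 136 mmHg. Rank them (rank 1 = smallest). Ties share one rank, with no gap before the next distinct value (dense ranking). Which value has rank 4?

127

Sorted (ascending): 108, 125, 125, 126, 127, 136, 136, 159
The 2 values of 125 share dense rank 2.
The 2 values of 136 share dense rank 5.
Remaining distinct values take the next consecutive integers.
Rank 4 → value 127.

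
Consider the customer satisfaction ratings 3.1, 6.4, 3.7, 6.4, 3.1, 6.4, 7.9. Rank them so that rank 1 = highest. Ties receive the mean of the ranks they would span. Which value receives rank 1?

Sorted (descending): 7.9, 6.4, 6.4, 6.4, 3.7, 3.1, 3.1
The 3 values of 6.4 occupy positions 2–4 → average rank 3.
The 2 values of 3.1 occupy positions 6–7 → average rank (6+7)/2 = 6.5.
Rank 1 → value 7.9.

7.9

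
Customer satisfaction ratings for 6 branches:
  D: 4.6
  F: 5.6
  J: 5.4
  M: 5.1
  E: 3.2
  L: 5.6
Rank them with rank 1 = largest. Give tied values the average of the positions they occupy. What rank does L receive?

1.5

Sorted (descending): 5.6, 5.6, 5.4, 5.1, 4.6, 3.2
The 2 values of 5.6 occupy positions 1–2 → average rank (1+2)/2 = 1.5.
L has value 5.6 → rank 1.5.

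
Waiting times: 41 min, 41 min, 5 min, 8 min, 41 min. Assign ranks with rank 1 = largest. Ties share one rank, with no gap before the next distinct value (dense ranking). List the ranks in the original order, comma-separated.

1, 1, 3, 2, 1

Sorted (descending): 41, 41, 41, 8, 5
The 3 values of 41 share dense rank 1.
Remaining distinct values take the next consecutive integers.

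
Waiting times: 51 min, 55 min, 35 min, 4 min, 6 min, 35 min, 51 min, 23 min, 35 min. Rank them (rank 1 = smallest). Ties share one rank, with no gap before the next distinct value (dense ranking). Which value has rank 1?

Sorted (ascending): 4, 6, 23, 35, 35, 35, 51, 51, 55
The 3 values of 35 share dense rank 4.
The 2 values of 51 share dense rank 5.
Remaining distinct values take the next consecutive integers.
Rank 1 → value 4.

4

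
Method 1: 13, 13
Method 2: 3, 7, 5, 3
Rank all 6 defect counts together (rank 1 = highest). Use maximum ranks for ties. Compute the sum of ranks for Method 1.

Sorted (descending): 13, 13, 7, 5, 3, 3
The 2 values of 13 occupy positions 1–2 → each gets rank 2.
The 2 values of 3 occupy positions 5–6 → each gets rank 6.
Method 1 values → pooled ranks: 13→2, 13→2
Rank sum = 2 + 2 = 4

4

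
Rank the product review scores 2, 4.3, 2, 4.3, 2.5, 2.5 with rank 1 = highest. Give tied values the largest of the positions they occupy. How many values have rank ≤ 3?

2

Sorted (descending): 4.3, 4.3, 2.5, 2.5, 2, 2
The 2 values of 4.3 occupy positions 1–2 → each gets rank 2.
The 2 values of 2.5 occupy positions 3–4 → each gets rank 4.
The 2 values of 2 occupy positions 5–6 → each gets rank 6.
Ranks ≤ 3: {2, 2} → 2 values.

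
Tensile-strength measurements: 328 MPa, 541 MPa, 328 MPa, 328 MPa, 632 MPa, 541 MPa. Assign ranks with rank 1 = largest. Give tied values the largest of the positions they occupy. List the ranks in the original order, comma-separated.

6, 3, 6, 6, 1, 3

Sorted (descending): 632, 541, 541, 328, 328, 328
The 2 values of 541 occupy positions 2–3 → each gets rank 3.
The 3 values of 328 occupy positions 4–6 → each gets rank 6.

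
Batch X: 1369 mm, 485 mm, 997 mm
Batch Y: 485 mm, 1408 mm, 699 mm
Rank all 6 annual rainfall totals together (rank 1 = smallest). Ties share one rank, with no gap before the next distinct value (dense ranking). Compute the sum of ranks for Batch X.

Sorted (ascending): 485, 485, 699, 997, 1369, 1408
The 2 values of 485 share dense rank 1.
Remaining distinct values take the next consecutive integers.
Batch X values → pooled ranks: 1369→4, 485→1, 997→3
Rank sum = 4 + 1 + 3 = 8

8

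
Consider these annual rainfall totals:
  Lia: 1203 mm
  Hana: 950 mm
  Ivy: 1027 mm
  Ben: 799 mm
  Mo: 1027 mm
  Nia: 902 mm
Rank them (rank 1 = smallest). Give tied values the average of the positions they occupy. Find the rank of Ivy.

4.5

Sorted (ascending): 799, 902, 950, 1027, 1027, 1203
The 2 values of 1027 occupy positions 4–5 → average rank (4+5)/2 = 4.5.
Ivy has value 1027 mm → rank 4.5.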